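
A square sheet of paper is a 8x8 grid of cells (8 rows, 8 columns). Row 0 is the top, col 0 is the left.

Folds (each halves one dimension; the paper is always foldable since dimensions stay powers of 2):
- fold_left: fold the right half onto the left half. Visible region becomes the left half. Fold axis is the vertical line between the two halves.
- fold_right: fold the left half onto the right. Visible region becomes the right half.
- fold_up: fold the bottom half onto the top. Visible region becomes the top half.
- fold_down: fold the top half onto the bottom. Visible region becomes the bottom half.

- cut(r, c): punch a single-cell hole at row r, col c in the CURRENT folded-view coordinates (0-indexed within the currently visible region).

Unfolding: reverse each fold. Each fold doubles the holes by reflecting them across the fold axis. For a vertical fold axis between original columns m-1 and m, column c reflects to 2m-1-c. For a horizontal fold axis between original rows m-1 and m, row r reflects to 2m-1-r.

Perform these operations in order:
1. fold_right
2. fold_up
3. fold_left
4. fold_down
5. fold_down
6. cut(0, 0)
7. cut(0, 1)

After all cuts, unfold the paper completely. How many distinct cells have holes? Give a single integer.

Answer: 64

Derivation:
Op 1 fold_right: fold axis v@4; visible region now rows[0,8) x cols[4,8) = 8x4
Op 2 fold_up: fold axis h@4; visible region now rows[0,4) x cols[4,8) = 4x4
Op 3 fold_left: fold axis v@6; visible region now rows[0,4) x cols[4,6) = 4x2
Op 4 fold_down: fold axis h@2; visible region now rows[2,4) x cols[4,6) = 2x2
Op 5 fold_down: fold axis h@3; visible region now rows[3,4) x cols[4,6) = 1x2
Op 6 cut(0, 0): punch at orig (3,4); cuts so far [(3, 4)]; region rows[3,4) x cols[4,6) = 1x2
Op 7 cut(0, 1): punch at orig (3,5); cuts so far [(3, 4), (3, 5)]; region rows[3,4) x cols[4,6) = 1x2
Unfold 1 (reflect across h@3): 4 holes -> [(2, 4), (2, 5), (3, 4), (3, 5)]
Unfold 2 (reflect across h@2): 8 holes -> [(0, 4), (0, 5), (1, 4), (1, 5), (2, 4), (2, 5), (3, 4), (3, 5)]
Unfold 3 (reflect across v@6): 16 holes -> [(0, 4), (0, 5), (0, 6), (0, 7), (1, 4), (1, 5), (1, 6), (1, 7), (2, 4), (2, 5), (2, 6), (2, 7), (3, 4), (3, 5), (3, 6), (3, 7)]
Unfold 4 (reflect across h@4): 32 holes -> [(0, 4), (0, 5), (0, 6), (0, 7), (1, 4), (1, 5), (1, 6), (1, 7), (2, 4), (2, 5), (2, 6), (2, 7), (3, 4), (3, 5), (3, 6), (3, 7), (4, 4), (4, 5), (4, 6), (4, 7), (5, 4), (5, 5), (5, 6), (5, 7), (6, 4), (6, 5), (6, 6), (6, 7), (7, 4), (7, 5), (7, 6), (7, 7)]
Unfold 5 (reflect across v@4): 64 holes -> [(0, 0), (0, 1), (0, 2), (0, 3), (0, 4), (0, 5), (0, 6), (0, 7), (1, 0), (1, 1), (1, 2), (1, 3), (1, 4), (1, 5), (1, 6), (1, 7), (2, 0), (2, 1), (2, 2), (2, 3), (2, 4), (2, 5), (2, 6), (2, 7), (3, 0), (3, 1), (3, 2), (3, 3), (3, 4), (3, 5), (3, 6), (3, 7), (4, 0), (4, 1), (4, 2), (4, 3), (4, 4), (4, 5), (4, 6), (4, 7), (5, 0), (5, 1), (5, 2), (5, 3), (5, 4), (5, 5), (5, 6), (5, 7), (6, 0), (6, 1), (6, 2), (6, 3), (6, 4), (6, 5), (6, 6), (6, 7), (7, 0), (7, 1), (7, 2), (7, 3), (7, 4), (7, 5), (7, 6), (7, 7)]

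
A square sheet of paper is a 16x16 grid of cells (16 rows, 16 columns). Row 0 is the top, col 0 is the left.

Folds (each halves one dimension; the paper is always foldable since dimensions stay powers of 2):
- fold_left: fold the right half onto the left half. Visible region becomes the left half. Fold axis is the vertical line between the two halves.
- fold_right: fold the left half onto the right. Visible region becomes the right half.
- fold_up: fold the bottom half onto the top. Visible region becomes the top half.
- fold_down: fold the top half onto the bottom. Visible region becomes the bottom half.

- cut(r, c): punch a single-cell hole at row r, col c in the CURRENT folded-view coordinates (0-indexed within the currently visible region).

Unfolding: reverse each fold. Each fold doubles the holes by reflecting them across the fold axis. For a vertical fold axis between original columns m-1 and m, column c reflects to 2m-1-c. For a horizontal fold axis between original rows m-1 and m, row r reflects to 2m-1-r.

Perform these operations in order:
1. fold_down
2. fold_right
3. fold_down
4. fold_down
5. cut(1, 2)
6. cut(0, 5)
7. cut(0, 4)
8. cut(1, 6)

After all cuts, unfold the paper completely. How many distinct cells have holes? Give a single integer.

Answer: 64

Derivation:
Op 1 fold_down: fold axis h@8; visible region now rows[8,16) x cols[0,16) = 8x16
Op 2 fold_right: fold axis v@8; visible region now rows[8,16) x cols[8,16) = 8x8
Op 3 fold_down: fold axis h@12; visible region now rows[12,16) x cols[8,16) = 4x8
Op 4 fold_down: fold axis h@14; visible region now rows[14,16) x cols[8,16) = 2x8
Op 5 cut(1, 2): punch at orig (15,10); cuts so far [(15, 10)]; region rows[14,16) x cols[8,16) = 2x8
Op 6 cut(0, 5): punch at orig (14,13); cuts so far [(14, 13), (15, 10)]; region rows[14,16) x cols[8,16) = 2x8
Op 7 cut(0, 4): punch at orig (14,12); cuts so far [(14, 12), (14, 13), (15, 10)]; region rows[14,16) x cols[8,16) = 2x8
Op 8 cut(1, 6): punch at orig (15,14); cuts so far [(14, 12), (14, 13), (15, 10), (15, 14)]; region rows[14,16) x cols[8,16) = 2x8
Unfold 1 (reflect across h@14): 8 holes -> [(12, 10), (12, 14), (13, 12), (13, 13), (14, 12), (14, 13), (15, 10), (15, 14)]
Unfold 2 (reflect across h@12): 16 holes -> [(8, 10), (8, 14), (9, 12), (9, 13), (10, 12), (10, 13), (11, 10), (11, 14), (12, 10), (12, 14), (13, 12), (13, 13), (14, 12), (14, 13), (15, 10), (15, 14)]
Unfold 3 (reflect across v@8): 32 holes -> [(8, 1), (8, 5), (8, 10), (8, 14), (9, 2), (9, 3), (9, 12), (9, 13), (10, 2), (10, 3), (10, 12), (10, 13), (11, 1), (11, 5), (11, 10), (11, 14), (12, 1), (12, 5), (12, 10), (12, 14), (13, 2), (13, 3), (13, 12), (13, 13), (14, 2), (14, 3), (14, 12), (14, 13), (15, 1), (15, 5), (15, 10), (15, 14)]
Unfold 4 (reflect across h@8): 64 holes -> [(0, 1), (0, 5), (0, 10), (0, 14), (1, 2), (1, 3), (1, 12), (1, 13), (2, 2), (2, 3), (2, 12), (2, 13), (3, 1), (3, 5), (3, 10), (3, 14), (4, 1), (4, 5), (4, 10), (4, 14), (5, 2), (5, 3), (5, 12), (5, 13), (6, 2), (6, 3), (6, 12), (6, 13), (7, 1), (7, 5), (7, 10), (7, 14), (8, 1), (8, 5), (8, 10), (8, 14), (9, 2), (9, 3), (9, 12), (9, 13), (10, 2), (10, 3), (10, 12), (10, 13), (11, 1), (11, 5), (11, 10), (11, 14), (12, 1), (12, 5), (12, 10), (12, 14), (13, 2), (13, 3), (13, 12), (13, 13), (14, 2), (14, 3), (14, 12), (14, 13), (15, 1), (15, 5), (15, 10), (15, 14)]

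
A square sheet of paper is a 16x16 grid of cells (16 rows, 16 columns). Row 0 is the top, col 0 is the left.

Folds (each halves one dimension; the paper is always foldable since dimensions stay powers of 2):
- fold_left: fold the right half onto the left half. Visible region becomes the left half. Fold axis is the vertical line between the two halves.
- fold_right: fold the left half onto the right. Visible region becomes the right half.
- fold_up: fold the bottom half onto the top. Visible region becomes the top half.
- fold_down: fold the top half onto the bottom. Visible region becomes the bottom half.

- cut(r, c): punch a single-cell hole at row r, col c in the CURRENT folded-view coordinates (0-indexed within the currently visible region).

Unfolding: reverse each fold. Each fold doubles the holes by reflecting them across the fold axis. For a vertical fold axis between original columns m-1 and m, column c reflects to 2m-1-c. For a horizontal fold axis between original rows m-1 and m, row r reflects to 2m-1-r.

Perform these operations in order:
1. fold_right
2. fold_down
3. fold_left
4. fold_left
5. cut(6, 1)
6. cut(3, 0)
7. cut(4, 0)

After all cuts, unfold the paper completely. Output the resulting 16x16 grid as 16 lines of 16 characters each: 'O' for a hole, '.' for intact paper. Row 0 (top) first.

Op 1 fold_right: fold axis v@8; visible region now rows[0,16) x cols[8,16) = 16x8
Op 2 fold_down: fold axis h@8; visible region now rows[8,16) x cols[8,16) = 8x8
Op 3 fold_left: fold axis v@12; visible region now rows[8,16) x cols[8,12) = 8x4
Op 4 fold_left: fold axis v@10; visible region now rows[8,16) x cols[8,10) = 8x2
Op 5 cut(6, 1): punch at orig (14,9); cuts so far [(14, 9)]; region rows[8,16) x cols[8,10) = 8x2
Op 6 cut(3, 0): punch at orig (11,8); cuts so far [(11, 8), (14, 9)]; region rows[8,16) x cols[8,10) = 8x2
Op 7 cut(4, 0): punch at orig (12,8); cuts so far [(11, 8), (12, 8), (14, 9)]; region rows[8,16) x cols[8,10) = 8x2
Unfold 1 (reflect across v@10): 6 holes -> [(11, 8), (11, 11), (12, 8), (12, 11), (14, 9), (14, 10)]
Unfold 2 (reflect across v@12): 12 holes -> [(11, 8), (11, 11), (11, 12), (11, 15), (12, 8), (12, 11), (12, 12), (12, 15), (14, 9), (14, 10), (14, 13), (14, 14)]
Unfold 3 (reflect across h@8): 24 holes -> [(1, 9), (1, 10), (1, 13), (1, 14), (3, 8), (3, 11), (3, 12), (3, 15), (4, 8), (4, 11), (4, 12), (4, 15), (11, 8), (11, 11), (11, 12), (11, 15), (12, 8), (12, 11), (12, 12), (12, 15), (14, 9), (14, 10), (14, 13), (14, 14)]
Unfold 4 (reflect across v@8): 48 holes -> [(1, 1), (1, 2), (1, 5), (1, 6), (1, 9), (1, 10), (1, 13), (1, 14), (3, 0), (3, 3), (3, 4), (3, 7), (3, 8), (3, 11), (3, 12), (3, 15), (4, 0), (4, 3), (4, 4), (4, 7), (4, 8), (4, 11), (4, 12), (4, 15), (11, 0), (11, 3), (11, 4), (11, 7), (11, 8), (11, 11), (11, 12), (11, 15), (12, 0), (12, 3), (12, 4), (12, 7), (12, 8), (12, 11), (12, 12), (12, 15), (14, 1), (14, 2), (14, 5), (14, 6), (14, 9), (14, 10), (14, 13), (14, 14)]

Answer: ................
.OO..OO..OO..OO.
................
O..OO..OO..OO..O
O..OO..OO..OO..O
................
................
................
................
................
................
O..OO..OO..OO..O
O..OO..OO..OO..O
................
.OO..OO..OO..OO.
................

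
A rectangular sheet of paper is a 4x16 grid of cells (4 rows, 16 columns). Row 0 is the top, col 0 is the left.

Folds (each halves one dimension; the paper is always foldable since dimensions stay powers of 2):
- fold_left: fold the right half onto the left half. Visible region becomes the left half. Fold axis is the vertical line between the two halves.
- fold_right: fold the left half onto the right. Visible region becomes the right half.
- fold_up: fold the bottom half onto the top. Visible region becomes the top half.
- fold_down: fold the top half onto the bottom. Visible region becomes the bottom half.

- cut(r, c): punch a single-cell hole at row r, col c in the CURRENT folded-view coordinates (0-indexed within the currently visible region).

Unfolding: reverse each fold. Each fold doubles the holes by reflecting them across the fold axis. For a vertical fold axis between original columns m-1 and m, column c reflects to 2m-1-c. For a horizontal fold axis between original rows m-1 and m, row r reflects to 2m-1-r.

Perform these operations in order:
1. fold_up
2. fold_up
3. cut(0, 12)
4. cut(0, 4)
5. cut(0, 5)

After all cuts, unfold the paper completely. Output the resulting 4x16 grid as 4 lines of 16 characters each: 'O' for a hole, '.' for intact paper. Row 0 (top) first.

Answer: ....OO......O...
....OO......O...
....OO......O...
....OO......O...

Derivation:
Op 1 fold_up: fold axis h@2; visible region now rows[0,2) x cols[0,16) = 2x16
Op 2 fold_up: fold axis h@1; visible region now rows[0,1) x cols[0,16) = 1x16
Op 3 cut(0, 12): punch at orig (0,12); cuts so far [(0, 12)]; region rows[0,1) x cols[0,16) = 1x16
Op 4 cut(0, 4): punch at orig (0,4); cuts so far [(0, 4), (0, 12)]; region rows[0,1) x cols[0,16) = 1x16
Op 5 cut(0, 5): punch at orig (0,5); cuts so far [(0, 4), (0, 5), (0, 12)]; region rows[0,1) x cols[0,16) = 1x16
Unfold 1 (reflect across h@1): 6 holes -> [(0, 4), (0, 5), (0, 12), (1, 4), (1, 5), (1, 12)]
Unfold 2 (reflect across h@2): 12 holes -> [(0, 4), (0, 5), (0, 12), (1, 4), (1, 5), (1, 12), (2, 4), (2, 5), (2, 12), (3, 4), (3, 5), (3, 12)]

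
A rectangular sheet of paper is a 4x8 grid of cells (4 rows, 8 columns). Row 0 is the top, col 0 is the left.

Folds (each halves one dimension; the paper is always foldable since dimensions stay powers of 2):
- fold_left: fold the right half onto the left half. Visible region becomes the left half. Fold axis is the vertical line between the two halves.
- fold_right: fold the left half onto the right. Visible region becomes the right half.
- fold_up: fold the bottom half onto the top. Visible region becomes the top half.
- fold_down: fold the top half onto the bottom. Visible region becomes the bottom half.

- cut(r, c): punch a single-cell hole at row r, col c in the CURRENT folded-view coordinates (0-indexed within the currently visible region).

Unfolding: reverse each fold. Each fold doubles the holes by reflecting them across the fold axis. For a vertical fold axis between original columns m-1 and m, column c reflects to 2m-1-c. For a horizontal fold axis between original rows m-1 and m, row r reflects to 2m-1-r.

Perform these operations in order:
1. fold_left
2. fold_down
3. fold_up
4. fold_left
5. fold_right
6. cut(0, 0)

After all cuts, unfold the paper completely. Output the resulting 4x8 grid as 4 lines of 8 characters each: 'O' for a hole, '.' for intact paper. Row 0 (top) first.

Op 1 fold_left: fold axis v@4; visible region now rows[0,4) x cols[0,4) = 4x4
Op 2 fold_down: fold axis h@2; visible region now rows[2,4) x cols[0,4) = 2x4
Op 3 fold_up: fold axis h@3; visible region now rows[2,3) x cols[0,4) = 1x4
Op 4 fold_left: fold axis v@2; visible region now rows[2,3) x cols[0,2) = 1x2
Op 5 fold_right: fold axis v@1; visible region now rows[2,3) x cols[1,2) = 1x1
Op 6 cut(0, 0): punch at orig (2,1); cuts so far [(2, 1)]; region rows[2,3) x cols[1,2) = 1x1
Unfold 1 (reflect across v@1): 2 holes -> [(2, 0), (2, 1)]
Unfold 2 (reflect across v@2): 4 holes -> [(2, 0), (2, 1), (2, 2), (2, 3)]
Unfold 3 (reflect across h@3): 8 holes -> [(2, 0), (2, 1), (2, 2), (2, 3), (3, 0), (3, 1), (3, 2), (3, 3)]
Unfold 4 (reflect across h@2): 16 holes -> [(0, 0), (0, 1), (0, 2), (0, 3), (1, 0), (1, 1), (1, 2), (1, 3), (2, 0), (2, 1), (2, 2), (2, 3), (3, 0), (3, 1), (3, 2), (3, 3)]
Unfold 5 (reflect across v@4): 32 holes -> [(0, 0), (0, 1), (0, 2), (0, 3), (0, 4), (0, 5), (0, 6), (0, 7), (1, 0), (1, 1), (1, 2), (1, 3), (1, 4), (1, 5), (1, 6), (1, 7), (2, 0), (2, 1), (2, 2), (2, 3), (2, 4), (2, 5), (2, 6), (2, 7), (3, 0), (3, 1), (3, 2), (3, 3), (3, 4), (3, 5), (3, 6), (3, 7)]

Answer: OOOOOOOO
OOOOOOOO
OOOOOOOO
OOOOOOOO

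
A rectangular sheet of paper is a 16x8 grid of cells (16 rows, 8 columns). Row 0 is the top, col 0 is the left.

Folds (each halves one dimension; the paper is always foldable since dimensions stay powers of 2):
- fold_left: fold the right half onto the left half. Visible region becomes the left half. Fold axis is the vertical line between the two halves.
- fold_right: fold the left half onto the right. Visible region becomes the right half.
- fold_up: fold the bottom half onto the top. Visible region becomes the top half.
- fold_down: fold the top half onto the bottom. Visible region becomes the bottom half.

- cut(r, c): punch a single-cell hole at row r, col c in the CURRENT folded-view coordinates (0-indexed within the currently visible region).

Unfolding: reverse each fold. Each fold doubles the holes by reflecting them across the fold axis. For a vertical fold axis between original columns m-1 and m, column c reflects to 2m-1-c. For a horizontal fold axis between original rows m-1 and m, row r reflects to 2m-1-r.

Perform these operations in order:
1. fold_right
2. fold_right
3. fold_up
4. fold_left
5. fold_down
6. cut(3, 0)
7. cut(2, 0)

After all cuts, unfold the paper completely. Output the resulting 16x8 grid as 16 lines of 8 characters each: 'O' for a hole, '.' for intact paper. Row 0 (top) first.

Answer: OOOOOOOO
OOOOOOOO
........
........
........
........
OOOOOOOO
OOOOOOOO
OOOOOOOO
OOOOOOOO
........
........
........
........
OOOOOOOO
OOOOOOOO

Derivation:
Op 1 fold_right: fold axis v@4; visible region now rows[0,16) x cols[4,8) = 16x4
Op 2 fold_right: fold axis v@6; visible region now rows[0,16) x cols[6,8) = 16x2
Op 3 fold_up: fold axis h@8; visible region now rows[0,8) x cols[6,8) = 8x2
Op 4 fold_left: fold axis v@7; visible region now rows[0,8) x cols[6,7) = 8x1
Op 5 fold_down: fold axis h@4; visible region now rows[4,8) x cols[6,7) = 4x1
Op 6 cut(3, 0): punch at orig (7,6); cuts so far [(7, 6)]; region rows[4,8) x cols[6,7) = 4x1
Op 7 cut(2, 0): punch at orig (6,6); cuts so far [(6, 6), (7, 6)]; region rows[4,8) x cols[6,7) = 4x1
Unfold 1 (reflect across h@4): 4 holes -> [(0, 6), (1, 6), (6, 6), (7, 6)]
Unfold 2 (reflect across v@7): 8 holes -> [(0, 6), (0, 7), (1, 6), (1, 7), (6, 6), (6, 7), (7, 6), (7, 7)]
Unfold 3 (reflect across h@8): 16 holes -> [(0, 6), (0, 7), (1, 6), (1, 7), (6, 6), (6, 7), (7, 6), (7, 7), (8, 6), (8, 7), (9, 6), (9, 7), (14, 6), (14, 7), (15, 6), (15, 7)]
Unfold 4 (reflect across v@6): 32 holes -> [(0, 4), (0, 5), (0, 6), (0, 7), (1, 4), (1, 5), (1, 6), (1, 7), (6, 4), (6, 5), (6, 6), (6, 7), (7, 4), (7, 5), (7, 6), (7, 7), (8, 4), (8, 5), (8, 6), (8, 7), (9, 4), (9, 5), (9, 6), (9, 7), (14, 4), (14, 5), (14, 6), (14, 7), (15, 4), (15, 5), (15, 6), (15, 7)]
Unfold 5 (reflect across v@4): 64 holes -> [(0, 0), (0, 1), (0, 2), (0, 3), (0, 4), (0, 5), (0, 6), (0, 7), (1, 0), (1, 1), (1, 2), (1, 3), (1, 4), (1, 5), (1, 6), (1, 7), (6, 0), (6, 1), (6, 2), (6, 3), (6, 4), (6, 5), (6, 6), (6, 7), (7, 0), (7, 1), (7, 2), (7, 3), (7, 4), (7, 5), (7, 6), (7, 7), (8, 0), (8, 1), (8, 2), (8, 3), (8, 4), (8, 5), (8, 6), (8, 7), (9, 0), (9, 1), (9, 2), (9, 3), (9, 4), (9, 5), (9, 6), (9, 7), (14, 0), (14, 1), (14, 2), (14, 3), (14, 4), (14, 5), (14, 6), (14, 7), (15, 0), (15, 1), (15, 2), (15, 3), (15, 4), (15, 5), (15, 6), (15, 7)]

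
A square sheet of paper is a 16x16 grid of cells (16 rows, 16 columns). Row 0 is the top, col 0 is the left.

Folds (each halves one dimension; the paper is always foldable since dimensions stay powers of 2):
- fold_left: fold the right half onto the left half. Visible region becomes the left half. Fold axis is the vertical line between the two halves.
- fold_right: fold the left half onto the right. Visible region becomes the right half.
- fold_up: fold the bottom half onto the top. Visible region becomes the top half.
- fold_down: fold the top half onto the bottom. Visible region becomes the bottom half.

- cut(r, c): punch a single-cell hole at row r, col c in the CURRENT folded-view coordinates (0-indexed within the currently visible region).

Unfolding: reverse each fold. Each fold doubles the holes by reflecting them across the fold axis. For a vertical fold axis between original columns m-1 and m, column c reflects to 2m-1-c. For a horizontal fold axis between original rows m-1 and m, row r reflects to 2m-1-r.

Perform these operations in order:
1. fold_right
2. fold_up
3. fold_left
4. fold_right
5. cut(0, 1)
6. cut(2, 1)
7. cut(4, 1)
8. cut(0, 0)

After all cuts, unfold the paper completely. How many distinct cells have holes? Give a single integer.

Answer: 64

Derivation:
Op 1 fold_right: fold axis v@8; visible region now rows[0,16) x cols[8,16) = 16x8
Op 2 fold_up: fold axis h@8; visible region now rows[0,8) x cols[8,16) = 8x8
Op 3 fold_left: fold axis v@12; visible region now rows[0,8) x cols[8,12) = 8x4
Op 4 fold_right: fold axis v@10; visible region now rows[0,8) x cols[10,12) = 8x2
Op 5 cut(0, 1): punch at orig (0,11); cuts so far [(0, 11)]; region rows[0,8) x cols[10,12) = 8x2
Op 6 cut(2, 1): punch at orig (2,11); cuts so far [(0, 11), (2, 11)]; region rows[0,8) x cols[10,12) = 8x2
Op 7 cut(4, 1): punch at orig (4,11); cuts so far [(0, 11), (2, 11), (4, 11)]; region rows[0,8) x cols[10,12) = 8x2
Op 8 cut(0, 0): punch at orig (0,10); cuts so far [(0, 10), (0, 11), (2, 11), (4, 11)]; region rows[0,8) x cols[10,12) = 8x2
Unfold 1 (reflect across v@10): 8 holes -> [(0, 8), (0, 9), (0, 10), (0, 11), (2, 8), (2, 11), (4, 8), (4, 11)]
Unfold 2 (reflect across v@12): 16 holes -> [(0, 8), (0, 9), (0, 10), (0, 11), (0, 12), (0, 13), (0, 14), (0, 15), (2, 8), (2, 11), (2, 12), (2, 15), (4, 8), (4, 11), (4, 12), (4, 15)]
Unfold 3 (reflect across h@8): 32 holes -> [(0, 8), (0, 9), (0, 10), (0, 11), (0, 12), (0, 13), (0, 14), (0, 15), (2, 8), (2, 11), (2, 12), (2, 15), (4, 8), (4, 11), (4, 12), (4, 15), (11, 8), (11, 11), (11, 12), (11, 15), (13, 8), (13, 11), (13, 12), (13, 15), (15, 8), (15, 9), (15, 10), (15, 11), (15, 12), (15, 13), (15, 14), (15, 15)]
Unfold 4 (reflect across v@8): 64 holes -> [(0, 0), (0, 1), (0, 2), (0, 3), (0, 4), (0, 5), (0, 6), (0, 7), (0, 8), (0, 9), (0, 10), (0, 11), (0, 12), (0, 13), (0, 14), (0, 15), (2, 0), (2, 3), (2, 4), (2, 7), (2, 8), (2, 11), (2, 12), (2, 15), (4, 0), (4, 3), (4, 4), (4, 7), (4, 8), (4, 11), (4, 12), (4, 15), (11, 0), (11, 3), (11, 4), (11, 7), (11, 8), (11, 11), (11, 12), (11, 15), (13, 0), (13, 3), (13, 4), (13, 7), (13, 8), (13, 11), (13, 12), (13, 15), (15, 0), (15, 1), (15, 2), (15, 3), (15, 4), (15, 5), (15, 6), (15, 7), (15, 8), (15, 9), (15, 10), (15, 11), (15, 12), (15, 13), (15, 14), (15, 15)]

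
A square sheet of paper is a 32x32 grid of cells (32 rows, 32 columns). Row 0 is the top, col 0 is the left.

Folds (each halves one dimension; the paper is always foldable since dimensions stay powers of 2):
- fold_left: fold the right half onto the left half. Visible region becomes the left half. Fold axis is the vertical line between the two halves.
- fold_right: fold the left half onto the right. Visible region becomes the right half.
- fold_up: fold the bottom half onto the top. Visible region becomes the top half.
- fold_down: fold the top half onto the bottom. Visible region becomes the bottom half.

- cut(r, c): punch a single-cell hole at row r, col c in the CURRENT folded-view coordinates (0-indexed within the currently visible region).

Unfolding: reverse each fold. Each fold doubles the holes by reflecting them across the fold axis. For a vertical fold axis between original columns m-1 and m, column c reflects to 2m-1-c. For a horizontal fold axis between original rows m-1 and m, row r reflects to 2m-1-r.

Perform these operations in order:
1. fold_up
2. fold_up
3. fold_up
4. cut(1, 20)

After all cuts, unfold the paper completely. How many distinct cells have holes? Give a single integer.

Answer: 8

Derivation:
Op 1 fold_up: fold axis h@16; visible region now rows[0,16) x cols[0,32) = 16x32
Op 2 fold_up: fold axis h@8; visible region now rows[0,8) x cols[0,32) = 8x32
Op 3 fold_up: fold axis h@4; visible region now rows[0,4) x cols[0,32) = 4x32
Op 4 cut(1, 20): punch at orig (1,20); cuts so far [(1, 20)]; region rows[0,4) x cols[0,32) = 4x32
Unfold 1 (reflect across h@4): 2 holes -> [(1, 20), (6, 20)]
Unfold 2 (reflect across h@8): 4 holes -> [(1, 20), (6, 20), (9, 20), (14, 20)]
Unfold 3 (reflect across h@16): 8 holes -> [(1, 20), (6, 20), (9, 20), (14, 20), (17, 20), (22, 20), (25, 20), (30, 20)]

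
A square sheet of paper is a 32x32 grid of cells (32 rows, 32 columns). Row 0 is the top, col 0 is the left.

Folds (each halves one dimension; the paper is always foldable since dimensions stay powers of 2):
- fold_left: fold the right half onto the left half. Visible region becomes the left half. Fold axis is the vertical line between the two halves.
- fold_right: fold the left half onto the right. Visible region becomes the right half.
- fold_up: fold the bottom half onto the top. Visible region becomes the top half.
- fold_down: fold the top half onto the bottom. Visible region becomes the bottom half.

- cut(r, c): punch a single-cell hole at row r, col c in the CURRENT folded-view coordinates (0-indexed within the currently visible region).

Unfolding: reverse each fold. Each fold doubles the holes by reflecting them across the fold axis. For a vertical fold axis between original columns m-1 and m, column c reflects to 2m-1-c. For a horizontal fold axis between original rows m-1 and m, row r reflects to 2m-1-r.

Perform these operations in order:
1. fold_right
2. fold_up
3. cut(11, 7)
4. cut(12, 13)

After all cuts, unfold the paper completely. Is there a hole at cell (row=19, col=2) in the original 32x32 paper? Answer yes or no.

Op 1 fold_right: fold axis v@16; visible region now rows[0,32) x cols[16,32) = 32x16
Op 2 fold_up: fold axis h@16; visible region now rows[0,16) x cols[16,32) = 16x16
Op 3 cut(11, 7): punch at orig (11,23); cuts so far [(11, 23)]; region rows[0,16) x cols[16,32) = 16x16
Op 4 cut(12, 13): punch at orig (12,29); cuts so far [(11, 23), (12, 29)]; region rows[0,16) x cols[16,32) = 16x16
Unfold 1 (reflect across h@16): 4 holes -> [(11, 23), (12, 29), (19, 29), (20, 23)]
Unfold 2 (reflect across v@16): 8 holes -> [(11, 8), (11, 23), (12, 2), (12, 29), (19, 2), (19, 29), (20, 8), (20, 23)]
Holes: [(11, 8), (11, 23), (12, 2), (12, 29), (19, 2), (19, 29), (20, 8), (20, 23)]

Answer: yes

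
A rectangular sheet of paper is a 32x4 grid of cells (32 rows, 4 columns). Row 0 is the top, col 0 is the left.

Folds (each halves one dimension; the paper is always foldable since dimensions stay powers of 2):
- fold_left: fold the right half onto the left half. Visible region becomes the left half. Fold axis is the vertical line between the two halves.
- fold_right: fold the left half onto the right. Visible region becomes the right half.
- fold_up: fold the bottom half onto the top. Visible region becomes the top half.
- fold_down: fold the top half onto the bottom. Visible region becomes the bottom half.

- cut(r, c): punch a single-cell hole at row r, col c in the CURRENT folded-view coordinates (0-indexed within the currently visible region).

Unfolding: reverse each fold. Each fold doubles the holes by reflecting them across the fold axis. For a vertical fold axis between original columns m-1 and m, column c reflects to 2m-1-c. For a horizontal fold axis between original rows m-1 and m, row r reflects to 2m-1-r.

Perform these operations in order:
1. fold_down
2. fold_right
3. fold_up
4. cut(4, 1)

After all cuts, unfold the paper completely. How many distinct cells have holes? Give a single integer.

Answer: 8

Derivation:
Op 1 fold_down: fold axis h@16; visible region now rows[16,32) x cols[0,4) = 16x4
Op 2 fold_right: fold axis v@2; visible region now rows[16,32) x cols[2,4) = 16x2
Op 3 fold_up: fold axis h@24; visible region now rows[16,24) x cols[2,4) = 8x2
Op 4 cut(4, 1): punch at orig (20,3); cuts so far [(20, 3)]; region rows[16,24) x cols[2,4) = 8x2
Unfold 1 (reflect across h@24): 2 holes -> [(20, 3), (27, 3)]
Unfold 2 (reflect across v@2): 4 holes -> [(20, 0), (20, 3), (27, 0), (27, 3)]
Unfold 3 (reflect across h@16): 8 holes -> [(4, 0), (4, 3), (11, 0), (11, 3), (20, 0), (20, 3), (27, 0), (27, 3)]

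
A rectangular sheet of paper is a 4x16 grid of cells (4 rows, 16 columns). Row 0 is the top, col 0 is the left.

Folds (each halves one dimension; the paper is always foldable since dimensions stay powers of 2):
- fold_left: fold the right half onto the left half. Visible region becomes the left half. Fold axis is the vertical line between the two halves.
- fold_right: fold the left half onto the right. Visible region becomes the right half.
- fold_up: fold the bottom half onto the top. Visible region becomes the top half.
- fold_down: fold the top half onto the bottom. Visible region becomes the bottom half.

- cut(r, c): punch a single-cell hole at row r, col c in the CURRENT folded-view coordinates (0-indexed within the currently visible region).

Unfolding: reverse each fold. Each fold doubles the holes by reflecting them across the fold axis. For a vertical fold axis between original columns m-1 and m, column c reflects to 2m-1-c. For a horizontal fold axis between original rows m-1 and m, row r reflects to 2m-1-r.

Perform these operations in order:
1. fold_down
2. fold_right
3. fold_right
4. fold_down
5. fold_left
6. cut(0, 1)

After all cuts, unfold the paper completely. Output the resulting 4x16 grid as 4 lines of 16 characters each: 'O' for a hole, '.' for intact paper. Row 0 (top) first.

Answer: .OO..OO..OO..OO.
.OO..OO..OO..OO.
.OO..OO..OO..OO.
.OO..OO..OO..OO.

Derivation:
Op 1 fold_down: fold axis h@2; visible region now rows[2,4) x cols[0,16) = 2x16
Op 2 fold_right: fold axis v@8; visible region now rows[2,4) x cols[8,16) = 2x8
Op 3 fold_right: fold axis v@12; visible region now rows[2,4) x cols[12,16) = 2x4
Op 4 fold_down: fold axis h@3; visible region now rows[3,4) x cols[12,16) = 1x4
Op 5 fold_left: fold axis v@14; visible region now rows[3,4) x cols[12,14) = 1x2
Op 6 cut(0, 1): punch at orig (3,13); cuts so far [(3, 13)]; region rows[3,4) x cols[12,14) = 1x2
Unfold 1 (reflect across v@14): 2 holes -> [(3, 13), (3, 14)]
Unfold 2 (reflect across h@3): 4 holes -> [(2, 13), (2, 14), (3, 13), (3, 14)]
Unfold 3 (reflect across v@12): 8 holes -> [(2, 9), (2, 10), (2, 13), (2, 14), (3, 9), (3, 10), (3, 13), (3, 14)]
Unfold 4 (reflect across v@8): 16 holes -> [(2, 1), (2, 2), (2, 5), (2, 6), (2, 9), (2, 10), (2, 13), (2, 14), (3, 1), (3, 2), (3, 5), (3, 6), (3, 9), (3, 10), (3, 13), (3, 14)]
Unfold 5 (reflect across h@2): 32 holes -> [(0, 1), (0, 2), (0, 5), (0, 6), (0, 9), (0, 10), (0, 13), (0, 14), (1, 1), (1, 2), (1, 5), (1, 6), (1, 9), (1, 10), (1, 13), (1, 14), (2, 1), (2, 2), (2, 5), (2, 6), (2, 9), (2, 10), (2, 13), (2, 14), (3, 1), (3, 2), (3, 5), (3, 6), (3, 9), (3, 10), (3, 13), (3, 14)]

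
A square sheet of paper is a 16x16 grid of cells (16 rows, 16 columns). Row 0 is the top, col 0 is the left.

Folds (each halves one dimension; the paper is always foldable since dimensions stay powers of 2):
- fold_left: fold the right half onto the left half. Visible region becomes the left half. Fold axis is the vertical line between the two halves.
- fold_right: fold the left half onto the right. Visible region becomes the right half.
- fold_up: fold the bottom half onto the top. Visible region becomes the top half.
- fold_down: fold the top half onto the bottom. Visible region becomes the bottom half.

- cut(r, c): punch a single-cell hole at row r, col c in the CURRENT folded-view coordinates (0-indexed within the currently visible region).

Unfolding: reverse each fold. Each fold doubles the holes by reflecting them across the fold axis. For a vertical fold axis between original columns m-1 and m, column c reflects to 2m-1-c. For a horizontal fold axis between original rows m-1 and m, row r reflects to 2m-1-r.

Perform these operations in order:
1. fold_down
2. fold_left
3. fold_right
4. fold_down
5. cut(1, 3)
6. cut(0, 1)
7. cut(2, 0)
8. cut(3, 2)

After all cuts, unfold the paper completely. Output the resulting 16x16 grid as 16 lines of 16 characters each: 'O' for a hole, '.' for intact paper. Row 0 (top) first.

Answer: .O....O..O....O.
...OO......OO...
O......OO......O
..O..O....O..O..
..O..O....O..O..
O......OO......O
...OO......OO...
.O....O..O....O.
.O....O..O....O.
...OO......OO...
O......OO......O
..O..O....O..O..
..O..O....O..O..
O......OO......O
...OO......OO...
.O....O..O....O.

Derivation:
Op 1 fold_down: fold axis h@8; visible region now rows[8,16) x cols[0,16) = 8x16
Op 2 fold_left: fold axis v@8; visible region now rows[8,16) x cols[0,8) = 8x8
Op 3 fold_right: fold axis v@4; visible region now rows[8,16) x cols[4,8) = 8x4
Op 4 fold_down: fold axis h@12; visible region now rows[12,16) x cols[4,8) = 4x4
Op 5 cut(1, 3): punch at orig (13,7); cuts so far [(13, 7)]; region rows[12,16) x cols[4,8) = 4x4
Op 6 cut(0, 1): punch at orig (12,5); cuts so far [(12, 5), (13, 7)]; region rows[12,16) x cols[4,8) = 4x4
Op 7 cut(2, 0): punch at orig (14,4); cuts so far [(12, 5), (13, 7), (14, 4)]; region rows[12,16) x cols[4,8) = 4x4
Op 8 cut(3, 2): punch at orig (15,6); cuts so far [(12, 5), (13, 7), (14, 4), (15, 6)]; region rows[12,16) x cols[4,8) = 4x4
Unfold 1 (reflect across h@12): 8 holes -> [(8, 6), (9, 4), (10, 7), (11, 5), (12, 5), (13, 7), (14, 4), (15, 6)]
Unfold 2 (reflect across v@4): 16 holes -> [(8, 1), (8, 6), (9, 3), (9, 4), (10, 0), (10, 7), (11, 2), (11, 5), (12, 2), (12, 5), (13, 0), (13, 7), (14, 3), (14, 4), (15, 1), (15, 6)]
Unfold 3 (reflect across v@8): 32 holes -> [(8, 1), (8, 6), (8, 9), (8, 14), (9, 3), (9, 4), (9, 11), (9, 12), (10, 0), (10, 7), (10, 8), (10, 15), (11, 2), (11, 5), (11, 10), (11, 13), (12, 2), (12, 5), (12, 10), (12, 13), (13, 0), (13, 7), (13, 8), (13, 15), (14, 3), (14, 4), (14, 11), (14, 12), (15, 1), (15, 6), (15, 9), (15, 14)]
Unfold 4 (reflect across h@8): 64 holes -> [(0, 1), (0, 6), (0, 9), (0, 14), (1, 3), (1, 4), (1, 11), (1, 12), (2, 0), (2, 7), (2, 8), (2, 15), (3, 2), (3, 5), (3, 10), (3, 13), (4, 2), (4, 5), (4, 10), (4, 13), (5, 0), (5, 7), (5, 8), (5, 15), (6, 3), (6, 4), (6, 11), (6, 12), (7, 1), (7, 6), (7, 9), (7, 14), (8, 1), (8, 6), (8, 9), (8, 14), (9, 3), (9, 4), (9, 11), (9, 12), (10, 0), (10, 7), (10, 8), (10, 15), (11, 2), (11, 5), (11, 10), (11, 13), (12, 2), (12, 5), (12, 10), (12, 13), (13, 0), (13, 7), (13, 8), (13, 15), (14, 3), (14, 4), (14, 11), (14, 12), (15, 1), (15, 6), (15, 9), (15, 14)]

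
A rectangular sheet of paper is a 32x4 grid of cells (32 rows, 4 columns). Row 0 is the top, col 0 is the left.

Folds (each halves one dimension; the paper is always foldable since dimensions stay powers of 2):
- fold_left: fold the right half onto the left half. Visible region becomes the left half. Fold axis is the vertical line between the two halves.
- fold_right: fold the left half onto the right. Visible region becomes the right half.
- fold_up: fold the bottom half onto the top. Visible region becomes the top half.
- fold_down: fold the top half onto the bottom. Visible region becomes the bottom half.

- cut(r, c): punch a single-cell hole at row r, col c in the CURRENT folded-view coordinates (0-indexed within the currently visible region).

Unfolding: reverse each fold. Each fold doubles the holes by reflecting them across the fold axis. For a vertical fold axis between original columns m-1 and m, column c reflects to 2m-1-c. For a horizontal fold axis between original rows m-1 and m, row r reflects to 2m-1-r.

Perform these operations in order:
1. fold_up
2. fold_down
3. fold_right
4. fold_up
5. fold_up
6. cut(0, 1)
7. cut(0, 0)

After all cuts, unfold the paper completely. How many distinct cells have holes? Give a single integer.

Answer: 64

Derivation:
Op 1 fold_up: fold axis h@16; visible region now rows[0,16) x cols[0,4) = 16x4
Op 2 fold_down: fold axis h@8; visible region now rows[8,16) x cols[0,4) = 8x4
Op 3 fold_right: fold axis v@2; visible region now rows[8,16) x cols[2,4) = 8x2
Op 4 fold_up: fold axis h@12; visible region now rows[8,12) x cols[2,4) = 4x2
Op 5 fold_up: fold axis h@10; visible region now rows[8,10) x cols[2,4) = 2x2
Op 6 cut(0, 1): punch at orig (8,3); cuts so far [(8, 3)]; region rows[8,10) x cols[2,4) = 2x2
Op 7 cut(0, 0): punch at orig (8,2); cuts so far [(8, 2), (8, 3)]; region rows[8,10) x cols[2,4) = 2x2
Unfold 1 (reflect across h@10): 4 holes -> [(8, 2), (8, 3), (11, 2), (11, 3)]
Unfold 2 (reflect across h@12): 8 holes -> [(8, 2), (8, 3), (11, 2), (11, 3), (12, 2), (12, 3), (15, 2), (15, 3)]
Unfold 3 (reflect across v@2): 16 holes -> [(8, 0), (8, 1), (8, 2), (8, 3), (11, 0), (11, 1), (11, 2), (11, 3), (12, 0), (12, 1), (12, 2), (12, 3), (15, 0), (15, 1), (15, 2), (15, 3)]
Unfold 4 (reflect across h@8): 32 holes -> [(0, 0), (0, 1), (0, 2), (0, 3), (3, 0), (3, 1), (3, 2), (3, 3), (4, 0), (4, 1), (4, 2), (4, 3), (7, 0), (7, 1), (7, 2), (7, 3), (8, 0), (8, 1), (8, 2), (8, 3), (11, 0), (11, 1), (11, 2), (11, 3), (12, 0), (12, 1), (12, 2), (12, 3), (15, 0), (15, 1), (15, 2), (15, 3)]
Unfold 5 (reflect across h@16): 64 holes -> [(0, 0), (0, 1), (0, 2), (0, 3), (3, 0), (3, 1), (3, 2), (3, 3), (4, 0), (4, 1), (4, 2), (4, 3), (7, 0), (7, 1), (7, 2), (7, 3), (8, 0), (8, 1), (8, 2), (8, 3), (11, 0), (11, 1), (11, 2), (11, 3), (12, 0), (12, 1), (12, 2), (12, 3), (15, 0), (15, 1), (15, 2), (15, 3), (16, 0), (16, 1), (16, 2), (16, 3), (19, 0), (19, 1), (19, 2), (19, 3), (20, 0), (20, 1), (20, 2), (20, 3), (23, 0), (23, 1), (23, 2), (23, 3), (24, 0), (24, 1), (24, 2), (24, 3), (27, 0), (27, 1), (27, 2), (27, 3), (28, 0), (28, 1), (28, 2), (28, 3), (31, 0), (31, 1), (31, 2), (31, 3)]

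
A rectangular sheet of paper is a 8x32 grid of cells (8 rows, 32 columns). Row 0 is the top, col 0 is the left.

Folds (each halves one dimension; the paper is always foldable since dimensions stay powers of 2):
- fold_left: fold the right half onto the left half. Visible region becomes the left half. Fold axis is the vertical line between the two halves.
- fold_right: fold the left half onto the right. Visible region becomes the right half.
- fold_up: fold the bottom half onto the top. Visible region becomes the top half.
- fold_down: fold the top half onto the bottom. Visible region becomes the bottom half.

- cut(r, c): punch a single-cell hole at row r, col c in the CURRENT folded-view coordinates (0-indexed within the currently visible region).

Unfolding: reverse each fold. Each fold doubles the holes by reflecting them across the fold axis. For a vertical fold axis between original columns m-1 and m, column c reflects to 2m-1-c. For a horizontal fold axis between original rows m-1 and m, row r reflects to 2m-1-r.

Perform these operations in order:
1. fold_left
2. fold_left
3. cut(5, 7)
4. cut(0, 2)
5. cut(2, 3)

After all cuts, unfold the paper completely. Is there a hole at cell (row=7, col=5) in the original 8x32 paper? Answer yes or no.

Op 1 fold_left: fold axis v@16; visible region now rows[0,8) x cols[0,16) = 8x16
Op 2 fold_left: fold axis v@8; visible region now rows[0,8) x cols[0,8) = 8x8
Op 3 cut(5, 7): punch at orig (5,7); cuts so far [(5, 7)]; region rows[0,8) x cols[0,8) = 8x8
Op 4 cut(0, 2): punch at orig (0,2); cuts so far [(0, 2), (5, 7)]; region rows[0,8) x cols[0,8) = 8x8
Op 5 cut(2, 3): punch at orig (2,3); cuts so far [(0, 2), (2, 3), (5, 7)]; region rows[0,8) x cols[0,8) = 8x8
Unfold 1 (reflect across v@8): 6 holes -> [(0, 2), (0, 13), (2, 3), (2, 12), (5, 7), (5, 8)]
Unfold 2 (reflect across v@16): 12 holes -> [(0, 2), (0, 13), (0, 18), (0, 29), (2, 3), (2, 12), (2, 19), (2, 28), (5, 7), (5, 8), (5, 23), (5, 24)]
Holes: [(0, 2), (0, 13), (0, 18), (0, 29), (2, 3), (2, 12), (2, 19), (2, 28), (5, 7), (5, 8), (5, 23), (5, 24)]

Answer: no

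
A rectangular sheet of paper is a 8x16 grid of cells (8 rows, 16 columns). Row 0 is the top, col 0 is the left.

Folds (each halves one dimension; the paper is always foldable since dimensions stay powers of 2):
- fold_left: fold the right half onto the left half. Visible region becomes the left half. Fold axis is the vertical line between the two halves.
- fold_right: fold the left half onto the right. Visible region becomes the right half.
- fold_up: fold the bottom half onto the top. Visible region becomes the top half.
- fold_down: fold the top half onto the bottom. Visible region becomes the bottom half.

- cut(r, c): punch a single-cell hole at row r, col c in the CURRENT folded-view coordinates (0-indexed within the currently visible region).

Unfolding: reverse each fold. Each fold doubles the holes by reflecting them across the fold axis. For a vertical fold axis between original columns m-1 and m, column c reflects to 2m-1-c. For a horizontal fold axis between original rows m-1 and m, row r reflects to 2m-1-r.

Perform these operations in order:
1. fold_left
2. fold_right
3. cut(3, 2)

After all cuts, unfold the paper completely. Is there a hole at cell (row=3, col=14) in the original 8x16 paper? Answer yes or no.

Answer: yes

Derivation:
Op 1 fold_left: fold axis v@8; visible region now rows[0,8) x cols[0,8) = 8x8
Op 2 fold_right: fold axis v@4; visible region now rows[0,8) x cols[4,8) = 8x4
Op 3 cut(3, 2): punch at orig (3,6); cuts so far [(3, 6)]; region rows[0,8) x cols[4,8) = 8x4
Unfold 1 (reflect across v@4): 2 holes -> [(3, 1), (3, 6)]
Unfold 2 (reflect across v@8): 4 holes -> [(3, 1), (3, 6), (3, 9), (3, 14)]
Holes: [(3, 1), (3, 6), (3, 9), (3, 14)]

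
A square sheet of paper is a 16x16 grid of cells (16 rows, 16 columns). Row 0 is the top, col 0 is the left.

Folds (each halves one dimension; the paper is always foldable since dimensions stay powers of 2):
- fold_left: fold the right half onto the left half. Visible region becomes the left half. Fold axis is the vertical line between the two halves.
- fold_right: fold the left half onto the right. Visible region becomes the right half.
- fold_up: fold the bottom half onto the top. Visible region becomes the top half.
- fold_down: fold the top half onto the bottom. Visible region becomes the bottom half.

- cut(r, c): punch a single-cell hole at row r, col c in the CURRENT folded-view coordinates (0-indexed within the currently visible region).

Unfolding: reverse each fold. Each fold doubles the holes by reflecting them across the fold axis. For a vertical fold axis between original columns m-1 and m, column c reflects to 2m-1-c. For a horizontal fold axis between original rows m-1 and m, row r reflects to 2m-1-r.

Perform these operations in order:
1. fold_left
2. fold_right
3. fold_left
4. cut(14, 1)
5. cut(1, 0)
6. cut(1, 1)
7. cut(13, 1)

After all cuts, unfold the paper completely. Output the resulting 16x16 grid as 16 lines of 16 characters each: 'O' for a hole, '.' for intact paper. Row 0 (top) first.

Answer: ................
OOOOOOOOOOOOOOOO
................
................
................
................
................
................
................
................
................
................
................
.OO..OO..OO..OO.
.OO..OO..OO..OO.
................

Derivation:
Op 1 fold_left: fold axis v@8; visible region now rows[0,16) x cols[0,8) = 16x8
Op 2 fold_right: fold axis v@4; visible region now rows[0,16) x cols[4,8) = 16x4
Op 3 fold_left: fold axis v@6; visible region now rows[0,16) x cols[4,6) = 16x2
Op 4 cut(14, 1): punch at orig (14,5); cuts so far [(14, 5)]; region rows[0,16) x cols[4,6) = 16x2
Op 5 cut(1, 0): punch at orig (1,4); cuts so far [(1, 4), (14, 5)]; region rows[0,16) x cols[4,6) = 16x2
Op 6 cut(1, 1): punch at orig (1,5); cuts so far [(1, 4), (1, 5), (14, 5)]; region rows[0,16) x cols[4,6) = 16x2
Op 7 cut(13, 1): punch at orig (13,5); cuts so far [(1, 4), (1, 5), (13, 5), (14, 5)]; region rows[0,16) x cols[4,6) = 16x2
Unfold 1 (reflect across v@6): 8 holes -> [(1, 4), (1, 5), (1, 6), (1, 7), (13, 5), (13, 6), (14, 5), (14, 6)]
Unfold 2 (reflect across v@4): 16 holes -> [(1, 0), (1, 1), (1, 2), (1, 3), (1, 4), (1, 5), (1, 6), (1, 7), (13, 1), (13, 2), (13, 5), (13, 6), (14, 1), (14, 2), (14, 5), (14, 6)]
Unfold 3 (reflect across v@8): 32 holes -> [(1, 0), (1, 1), (1, 2), (1, 3), (1, 4), (1, 5), (1, 6), (1, 7), (1, 8), (1, 9), (1, 10), (1, 11), (1, 12), (1, 13), (1, 14), (1, 15), (13, 1), (13, 2), (13, 5), (13, 6), (13, 9), (13, 10), (13, 13), (13, 14), (14, 1), (14, 2), (14, 5), (14, 6), (14, 9), (14, 10), (14, 13), (14, 14)]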